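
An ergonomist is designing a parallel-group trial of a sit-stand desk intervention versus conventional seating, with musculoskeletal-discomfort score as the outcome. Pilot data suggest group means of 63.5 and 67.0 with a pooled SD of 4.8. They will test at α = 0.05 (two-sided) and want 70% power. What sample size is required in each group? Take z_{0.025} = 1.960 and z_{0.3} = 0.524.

n = 24 per group

Cohen's d = |M₁ − M₂| / SD_pooled = |63.5 − 67.0| / 4.8 = 3.5 / 4.8 = 0.729.
For two independent groups with equal n: n = 2·((z_{α/2} + z_β) / d)².
z_{α/2} + z_β = 1.960 + 0.524 = 2.484.
n = 2 × (2.484 / 0.729)² = 2 × 3.407² = 2 × 11.61 = 23.2.
Round up to the next whole participant.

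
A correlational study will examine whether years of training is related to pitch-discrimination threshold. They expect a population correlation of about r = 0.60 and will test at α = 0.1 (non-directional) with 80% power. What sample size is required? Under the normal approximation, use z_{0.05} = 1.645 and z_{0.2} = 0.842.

Fisher's z: C = ½·ln((1+r)/(1−r)) = ½·ln(4.0000) = 0.6931.
n = ((z_{α/2} + z_β)/C)² + 3.
(1.645 + 0.842) / 0.6931 = 2.487 / 0.6931 = 3.588.
n = 3.588² + 3 = 12.88 + 3 = 15.9.
Round up.

n = 16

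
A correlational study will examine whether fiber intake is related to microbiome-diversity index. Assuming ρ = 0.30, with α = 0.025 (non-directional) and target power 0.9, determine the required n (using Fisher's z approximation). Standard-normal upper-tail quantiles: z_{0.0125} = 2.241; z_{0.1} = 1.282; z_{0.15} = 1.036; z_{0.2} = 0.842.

Fisher's z: C = ½·ln((1+r)/(1−r)) = ½·ln(1.8571) = 0.3095.
n = ((z_{α/2} + z_β)/C)² + 3.
(2.241 + 1.282) / 0.3095 = 3.523 / 0.3095 = 11.383.
n = 11.383² + 3 = 129.57 + 3 = 132.6.
Round up.

n = 133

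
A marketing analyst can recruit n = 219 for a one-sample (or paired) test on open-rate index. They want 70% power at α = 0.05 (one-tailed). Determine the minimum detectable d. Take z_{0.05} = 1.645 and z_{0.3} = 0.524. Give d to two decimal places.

d_min ≈ 0.15

For a single sample (or paired design) of n = 219: d_min = (z_{α} + z_β)/√n.
z-sum = 1.645 + 0.524 = 2.169.
d_min = 2.169 / √219 = 2.169 / 14.799 = 0.147.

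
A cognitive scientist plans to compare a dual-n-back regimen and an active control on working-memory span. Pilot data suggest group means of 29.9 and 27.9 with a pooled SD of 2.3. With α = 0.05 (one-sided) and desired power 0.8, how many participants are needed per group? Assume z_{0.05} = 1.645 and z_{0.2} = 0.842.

Cohen's d = |M₁ − M₂| / SD_pooled = |29.9 − 27.9| / 2.3 = 2.0 / 2.3 = 0.870.
For two independent groups with equal n: n = 2·((z_{α} + z_β) / d)².
z_{α} + z_β = 1.645 + 0.842 = 2.487.
n = 2 × (2.487 / 0.870)² = 2 × 2.859² = 2 × 8.17 = 16.3.
Round up to the next whole participant.

n = 17 per group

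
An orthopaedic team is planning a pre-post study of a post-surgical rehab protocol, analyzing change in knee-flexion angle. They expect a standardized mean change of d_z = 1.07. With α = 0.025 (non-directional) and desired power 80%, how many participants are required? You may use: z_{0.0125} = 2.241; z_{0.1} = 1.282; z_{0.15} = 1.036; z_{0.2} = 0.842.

n = 9 pairs

For a paired (one-sample on differences) test: n = ((z_{α/2} + z_β) / d)².
z_{α/2} + z_β = 2.241 + 0.842 = 3.083.
n = (3.083 / 1.07)² = 2.881² = 8.30.
Round up.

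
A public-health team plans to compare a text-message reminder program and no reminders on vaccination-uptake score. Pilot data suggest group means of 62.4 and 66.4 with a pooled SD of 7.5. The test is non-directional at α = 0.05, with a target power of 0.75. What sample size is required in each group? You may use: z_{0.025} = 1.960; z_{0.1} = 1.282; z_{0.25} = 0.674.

Cohen's d = |M₁ − M₂| / SD_pooled = |62.4 − 66.4| / 7.5 = 4.0 / 7.5 = 0.533.
For two independent groups with equal n: n = 2·((z_{α/2} + z_β) / d)².
z_{α/2} + z_β = 1.960 + 0.674 = 2.634.
n = 2 × (2.634 / 0.533)² = 2 × 4.942² = 2 × 24.42 = 48.8.
Round up to the next whole participant.

n = 49 per group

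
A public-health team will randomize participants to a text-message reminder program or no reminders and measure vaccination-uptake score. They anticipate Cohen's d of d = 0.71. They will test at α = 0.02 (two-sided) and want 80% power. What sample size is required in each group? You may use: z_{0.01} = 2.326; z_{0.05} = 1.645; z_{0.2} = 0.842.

For two independent groups with equal n: n = 2·((z_{α/2} + z_β) / d)².
z_{α/2} + z_β = 2.326 + 0.842 = 3.168.
n = 2 × (3.168 / 0.71)² = 2 × 4.462² = 2 × 19.91 = 39.8.
Round up to the next whole participant.

n = 40 per group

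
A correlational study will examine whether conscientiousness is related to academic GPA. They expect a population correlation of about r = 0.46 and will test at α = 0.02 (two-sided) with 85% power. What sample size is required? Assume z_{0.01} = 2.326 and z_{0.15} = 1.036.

Fisher's z: C = ½·ln((1+r)/(1−r)) = ½·ln(2.7037) = 0.4973.
n = ((z_{α/2} + z_β)/C)² + 3.
(2.326 + 1.036) / 0.4973 = 3.362 / 0.4973 = 6.761.
n = 6.761² + 3 = 45.70 + 3 = 48.7.
Round up.

n = 49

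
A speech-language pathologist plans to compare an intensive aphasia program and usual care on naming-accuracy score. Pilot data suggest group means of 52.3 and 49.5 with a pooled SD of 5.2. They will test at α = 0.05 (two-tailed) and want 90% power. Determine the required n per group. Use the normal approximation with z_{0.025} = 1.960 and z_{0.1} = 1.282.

n = 73 per group

Cohen's d = |M₁ − M₂| / SD_pooled = |52.3 − 49.5| / 5.2 = 2.8 / 5.2 = 0.538.
For two independent groups with equal n: n = 2·((z_{α/2} + z_β) / d)².
z_{α/2} + z_β = 1.960 + 1.282 = 3.242.
n = 2 × (3.242 / 0.538)² = 2 × 6.026² = 2 × 36.31 = 72.6.
Round up to the next whole participant.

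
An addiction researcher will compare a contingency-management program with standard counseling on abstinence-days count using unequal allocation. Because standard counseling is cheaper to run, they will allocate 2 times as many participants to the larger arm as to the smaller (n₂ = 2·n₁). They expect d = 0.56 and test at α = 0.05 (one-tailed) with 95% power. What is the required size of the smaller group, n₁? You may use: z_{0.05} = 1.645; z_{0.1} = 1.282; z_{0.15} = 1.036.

n₁ = 52

With allocation ratio k = n₂/n₁ = 2, Var(x̄₁−x̄₂) = σ²(1/n₁ + 1/(k·n₁)) = σ²·(k+1)/(k·n₁).
So n₁ = (1 + 1/k)·((z_{α} + z_β)/d)² = 1.500 × (3.290/0.56)².
n₁ = 1.500 × 34.52 = 51.8.
Round up: n₁ = 52, giving n₂ = 2 × 52 = 104.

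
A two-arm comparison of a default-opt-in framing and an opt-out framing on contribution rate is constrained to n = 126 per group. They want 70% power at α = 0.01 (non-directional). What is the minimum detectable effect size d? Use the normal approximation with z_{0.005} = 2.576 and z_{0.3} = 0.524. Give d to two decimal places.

For two independent groups of n = 126 each: d_min = (z_{α/2} + z_β)·√(2/n).
z-sum = 2.576 + 0.524 = 3.100.
d_min = 3.100 × √(2/126) = 3.100 × 0.1260 = 0.391.

d_min ≈ 0.39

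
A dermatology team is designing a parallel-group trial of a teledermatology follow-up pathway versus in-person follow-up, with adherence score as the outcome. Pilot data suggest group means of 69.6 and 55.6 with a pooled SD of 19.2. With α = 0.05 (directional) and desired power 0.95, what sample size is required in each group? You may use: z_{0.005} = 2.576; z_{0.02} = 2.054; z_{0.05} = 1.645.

n = 41 per group

Cohen's d = |M₁ − M₂| / SD_pooled = |69.6 − 55.6| / 19.2 = 14.0 / 19.2 = 0.729.
For two independent groups with equal n: n = 2·((z_{α} + z_β) / d)².
z_{α} + z_β = 1.645 + 1.645 = 3.290.
n = 2 × (3.290 / 0.729)² = 2 × 4.513² = 2 × 20.37 = 40.7.
Round up to the next whole participant.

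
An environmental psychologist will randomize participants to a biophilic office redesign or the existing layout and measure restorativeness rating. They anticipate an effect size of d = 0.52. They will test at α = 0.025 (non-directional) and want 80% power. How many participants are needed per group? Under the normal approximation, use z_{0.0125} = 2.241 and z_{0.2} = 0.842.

For two independent groups with equal n: n = 2·((z_{α/2} + z_β) / d)².
z_{α/2} + z_β = 2.241 + 0.842 = 3.083.
n = 2 × (3.083 / 0.52)² = 2 × 5.929² = 2 × 35.15 = 70.3.
Round up to the next whole participant.

n = 71 per group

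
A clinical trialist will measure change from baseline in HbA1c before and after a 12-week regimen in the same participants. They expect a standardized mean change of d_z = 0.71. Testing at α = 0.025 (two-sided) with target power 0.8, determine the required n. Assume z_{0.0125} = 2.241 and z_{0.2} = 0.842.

n = 19 pairs

For a paired (one-sample on differences) test: n = ((z_{α/2} + z_β) / d)².
z_{α/2} + z_β = 2.241 + 0.842 = 3.083.
n = (3.083 / 0.71)² = 4.342² = 18.86.
Round up.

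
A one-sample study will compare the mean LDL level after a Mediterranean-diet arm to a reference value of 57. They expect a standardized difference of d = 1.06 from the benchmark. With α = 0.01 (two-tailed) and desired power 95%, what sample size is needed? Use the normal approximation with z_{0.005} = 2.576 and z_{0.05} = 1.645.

n = 16

For a one-sample test: n = ((z_{α/2} + z_β) / d)².
z_{α/2} + z_β = 2.576 + 1.645 = 4.221.
n = (4.221 / 1.06)² = 3.982² = 15.86.
Round up.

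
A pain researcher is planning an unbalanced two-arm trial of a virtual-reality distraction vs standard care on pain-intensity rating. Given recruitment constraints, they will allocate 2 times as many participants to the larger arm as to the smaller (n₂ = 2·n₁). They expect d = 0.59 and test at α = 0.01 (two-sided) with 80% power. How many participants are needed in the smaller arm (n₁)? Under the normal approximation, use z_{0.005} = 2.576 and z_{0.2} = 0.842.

With allocation ratio k = n₂/n₁ = 2, Var(x̄₁−x̄₂) = σ²(1/n₁ + 1/(k·n₁)) = σ²·(k+1)/(k·n₁).
So n₁ = (1 + 1/k)·((z_{α/2} + z_β)/d)² = 1.500 × (3.418/0.59)².
n₁ = 1.500 × 33.56 = 50.3.
Round up: n₁ = 51, giving n₂ = 2 × 51 = 102.

n₁ = 51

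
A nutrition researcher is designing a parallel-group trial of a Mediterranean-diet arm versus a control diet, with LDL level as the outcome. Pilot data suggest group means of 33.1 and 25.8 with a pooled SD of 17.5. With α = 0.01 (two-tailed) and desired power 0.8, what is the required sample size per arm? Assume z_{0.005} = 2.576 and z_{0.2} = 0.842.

n = 135 per group

Cohen's d = |M₁ − M₂| / SD_pooled = |33.1 − 25.8| / 17.5 = 7.3 / 17.5 = 0.417.
For two independent groups with equal n: n = 2·((z_{α/2} + z_β) / d)².
z_{α/2} + z_β = 2.576 + 0.842 = 3.418.
n = 2 × (3.418 / 0.417)² = 2 × 8.197² = 2 × 67.18 = 134.4.
Round up to the next whole participant.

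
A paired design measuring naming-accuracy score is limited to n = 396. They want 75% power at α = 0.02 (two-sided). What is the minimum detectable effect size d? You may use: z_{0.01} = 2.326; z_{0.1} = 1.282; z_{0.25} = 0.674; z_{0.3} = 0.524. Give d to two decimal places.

d_min ≈ 0.15

For a single sample (or paired design) of n = 396: d_min = (z_{α/2} + z_β)/√n.
z-sum = 2.326 + 0.674 = 3.000.
d_min = 3.000 / √396 = 3.000 / 19.900 = 0.151.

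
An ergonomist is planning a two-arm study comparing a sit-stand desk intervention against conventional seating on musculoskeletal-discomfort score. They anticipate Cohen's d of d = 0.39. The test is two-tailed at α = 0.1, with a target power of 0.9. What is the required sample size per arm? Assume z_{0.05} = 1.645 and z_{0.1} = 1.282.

n = 113 per group

For two independent groups with equal n: n = 2·((z_{α/2} + z_β) / d)².
z_{α/2} + z_β = 1.645 + 1.282 = 2.927.
n = 2 × (2.927 / 0.39)² = 2 × 7.505² = 2 × 56.33 = 112.7.
Round up to the next whole participant.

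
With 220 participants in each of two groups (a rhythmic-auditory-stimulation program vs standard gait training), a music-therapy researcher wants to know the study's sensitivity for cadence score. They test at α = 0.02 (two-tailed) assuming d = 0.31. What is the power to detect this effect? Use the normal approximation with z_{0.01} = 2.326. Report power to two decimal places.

For two equal groups, power = Φ(d·√(n/2) − z_{α/2}).
d·√(n/2) = 0.31 × √(220/2) = 0.31 × 10.488 = 3.251.
z_β = 3.251 − 2.326 = 0.925.
Power = Φ(0.925) = 0.823.

power ≈ 0.82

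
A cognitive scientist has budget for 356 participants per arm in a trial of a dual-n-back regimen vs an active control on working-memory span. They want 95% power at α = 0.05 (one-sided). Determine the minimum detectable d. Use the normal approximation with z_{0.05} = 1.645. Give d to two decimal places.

For two independent groups of n = 356 each: d_min = (z_{α} + z_β)·√(2/n).
z-sum = 1.645 + 1.645 = 3.290.
d_min = 3.290 × √(2/356) = 3.290 × 0.0750 = 0.247.

d_min ≈ 0.25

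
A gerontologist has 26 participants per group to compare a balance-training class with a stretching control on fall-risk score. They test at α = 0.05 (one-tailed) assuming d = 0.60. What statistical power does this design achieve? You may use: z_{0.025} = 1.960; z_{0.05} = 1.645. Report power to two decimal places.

For two equal groups, power = Φ(d·√(n/2) − z_{α}).
d·√(n/2) = 0.60 × √(26/2) = 0.60 × 3.606 = 2.163.
z_β = 2.163 − 1.645 = 0.518.
Power = Φ(0.518) = 0.698.

power ≈ 0.70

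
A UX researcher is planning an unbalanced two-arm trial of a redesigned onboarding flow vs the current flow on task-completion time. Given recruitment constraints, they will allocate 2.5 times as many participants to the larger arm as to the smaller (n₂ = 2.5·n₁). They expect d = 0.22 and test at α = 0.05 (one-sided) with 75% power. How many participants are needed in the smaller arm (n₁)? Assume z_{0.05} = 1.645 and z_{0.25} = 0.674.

With allocation ratio k = n₂/n₁ = 2.5, Var(x̄₁−x̄₂) = σ²(1/n₁ + 1/(k·n₁)) = σ²·(k+1)/(k·n₁).
So n₁ = (1 + 1/k)·((z_{α} + z_β)/d)² = 1.400 × (2.319/0.22)².
n₁ = 1.400 × 111.11 = 155.6.
Round up: n₁ = 156, giving n₂ = 2.5 × 156 = 390.

n₁ = 156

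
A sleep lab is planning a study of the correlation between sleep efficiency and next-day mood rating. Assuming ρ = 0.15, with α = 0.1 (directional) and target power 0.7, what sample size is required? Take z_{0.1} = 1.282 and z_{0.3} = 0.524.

Fisher's z: C = ½·ln((1+r)/(1−r)) = ½·ln(1.3529) = 0.1511.
n = ((z_{α} + z_β)/C)² + 3.
(1.282 + 0.524) / 0.1511 = 1.806 / 0.1511 = 11.952.
n = 11.952² + 3 = 142.86 + 3 = 145.9.
Round up.

n = 146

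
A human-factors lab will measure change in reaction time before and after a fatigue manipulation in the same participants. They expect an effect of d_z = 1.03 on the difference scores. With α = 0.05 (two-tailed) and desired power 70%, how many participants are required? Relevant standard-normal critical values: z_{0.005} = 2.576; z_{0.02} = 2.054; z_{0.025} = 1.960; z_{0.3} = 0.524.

For a paired (one-sample on differences) test: n = ((z_{α/2} + z_β) / d)².
z_{α/2} + z_β = 1.960 + 0.524 = 2.484.
n = (2.484 / 1.03)² = 2.412² = 5.82.
Round up.

n = 6 pairs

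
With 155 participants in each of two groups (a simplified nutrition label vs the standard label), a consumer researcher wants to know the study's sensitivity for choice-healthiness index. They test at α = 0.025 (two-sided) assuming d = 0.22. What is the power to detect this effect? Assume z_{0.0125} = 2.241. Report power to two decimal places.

For two equal groups, power = Φ(d·√(n/2) − z_{α/2}).
d·√(n/2) = 0.22 × √(155/2) = 0.22 × 8.803 = 1.937.
z_β = 1.937 − 2.241 = -0.304.
Power = Φ(-0.304) = 0.380.

power ≈ 0.38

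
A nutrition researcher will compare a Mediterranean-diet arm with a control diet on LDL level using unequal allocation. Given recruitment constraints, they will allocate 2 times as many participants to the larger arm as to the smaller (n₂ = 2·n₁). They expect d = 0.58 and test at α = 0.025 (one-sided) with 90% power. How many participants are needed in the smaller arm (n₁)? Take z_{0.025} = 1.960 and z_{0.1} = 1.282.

n₁ = 47

With allocation ratio k = n₂/n₁ = 2, Var(x̄₁−x̄₂) = σ²(1/n₁ + 1/(k·n₁)) = σ²·(k+1)/(k·n₁).
So n₁ = (1 + 1/k)·((z_{α} + z_β)/d)² = 1.500 × (3.242/0.58)².
n₁ = 1.500 × 31.24 = 46.9.
Round up: n₁ = 47, giving n₂ = 2 × 47 = 94.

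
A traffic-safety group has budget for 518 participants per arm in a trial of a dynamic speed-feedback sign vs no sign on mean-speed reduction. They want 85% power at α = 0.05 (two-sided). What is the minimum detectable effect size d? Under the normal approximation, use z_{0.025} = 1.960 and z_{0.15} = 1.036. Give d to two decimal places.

For two independent groups of n = 518 each: d_min = (z_{α/2} + z_β)·√(2/n).
z-sum = 1.960 + 1.036 = 2.996.
d_min = 2.996 × √(2/518) = 2.996 × 0.0621 = 0.186.

d_min ≈ 0.19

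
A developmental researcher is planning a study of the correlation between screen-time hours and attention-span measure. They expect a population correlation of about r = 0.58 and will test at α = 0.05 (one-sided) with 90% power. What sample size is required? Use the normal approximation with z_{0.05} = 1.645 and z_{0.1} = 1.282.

Fisher's z: C = ½·ln((1+r)/(1−r)) = ½·ln(3.7619) = 0.6625.
n = ((z_{α} + z_β)/C)² + 3.
(1.645 + 1.282) / 0.6625 = 2.927 / 0.6625 = 4.418.
n = 4.418² + 3 = 19.52 + 3 = 22.5.
Round up.

n = 23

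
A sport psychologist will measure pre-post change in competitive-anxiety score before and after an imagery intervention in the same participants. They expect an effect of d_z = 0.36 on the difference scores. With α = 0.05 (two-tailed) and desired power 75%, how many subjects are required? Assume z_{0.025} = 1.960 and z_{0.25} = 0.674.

For a paired (one-sample on differences) test: n = ((z_{α/2} + z_β) / d)².
z_{α/2} + z_β = 1.960 + 0.674 = 2.634.
n = (2.634 / 0.36)² = 7.317² = 53.53.
Round up.

n = 54 pairs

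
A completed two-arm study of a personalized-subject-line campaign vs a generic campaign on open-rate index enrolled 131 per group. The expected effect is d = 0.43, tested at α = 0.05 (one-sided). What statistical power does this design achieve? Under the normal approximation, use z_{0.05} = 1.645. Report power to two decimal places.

power ≈ 0.97

For two equal groups, power = Φ(d·√(n/2) − z_{α}).
d·√(n/2) = 0.43 × √(131/2) = 0.43 × 8.093 = 3.480.
z_β = 3.480 − 1.645 = 1.835.
Power = Φ(1.835) = 0.967.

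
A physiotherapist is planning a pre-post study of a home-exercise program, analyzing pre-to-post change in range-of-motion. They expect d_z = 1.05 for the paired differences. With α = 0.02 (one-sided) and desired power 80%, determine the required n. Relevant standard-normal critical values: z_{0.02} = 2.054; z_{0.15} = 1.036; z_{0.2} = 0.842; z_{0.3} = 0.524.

For a paired (one-sample on differences) test: n = ((z_{α} + z_β) / d)².
z_{α} + z_β = 2.054 + 0.842 = 2.896.
n = (2.896 / 1.05)² = 2.758² = 7.61.
Round up.

n = 8 pairs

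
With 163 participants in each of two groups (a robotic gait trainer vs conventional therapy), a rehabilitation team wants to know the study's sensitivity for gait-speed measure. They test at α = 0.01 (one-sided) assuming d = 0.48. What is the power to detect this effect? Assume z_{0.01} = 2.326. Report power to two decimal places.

power ≈ 0.98

For two equal groups, power = Φ(d·√(n/2) − z_{α}).
d·√(n/2) = 0.48 × √(163/2) = 0.48 × 9.028 = 4.333.
z_β = 4.333 − 2.326 = 2.007.
Power = Φ(2.007) = 0.978.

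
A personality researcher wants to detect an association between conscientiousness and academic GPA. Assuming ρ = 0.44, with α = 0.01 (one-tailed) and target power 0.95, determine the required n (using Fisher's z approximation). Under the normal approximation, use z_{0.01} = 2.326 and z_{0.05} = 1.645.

n = 74

Fisher's z: C = ½·ln((1+r)/(1−r)) = ½·ln(2.5714) = 0.4722.
n = ((z_{α} + z_β)/C)² + 3.
(2.326 + 1.645) / 0.4722 = 3.971 / 0.4722 = 8.410.
n = 8.410² + 3 = 70.72 + 3 = 73.7.
Round up.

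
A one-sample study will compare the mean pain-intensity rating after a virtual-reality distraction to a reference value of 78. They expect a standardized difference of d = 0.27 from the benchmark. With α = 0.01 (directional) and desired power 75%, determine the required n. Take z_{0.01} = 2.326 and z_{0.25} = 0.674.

For a one-sample test: n = ((z_{α} + z_β) / d)².
z_{α} + z_β = 2.326 + 0.674 = 3.000.
n = (3.000 / 0.27)² = 11.111² = 123.46.
Round up.

n = 124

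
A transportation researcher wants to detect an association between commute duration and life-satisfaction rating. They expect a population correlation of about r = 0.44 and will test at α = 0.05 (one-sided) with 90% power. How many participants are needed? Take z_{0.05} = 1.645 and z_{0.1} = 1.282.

n = 42

Fisher's z: C = ½·ln((1+r)/(1−r)) = ½·ln(2.5714) = 0.4722.
n = ((z_{α} + z_β)/C)² + 3.
(1.645 + 1.282) / 0.4722 = 2.927 / 0.4722 = 6.199.
n = 6.199² + 3 = 38.42 + 3 = 41.4.
Round up.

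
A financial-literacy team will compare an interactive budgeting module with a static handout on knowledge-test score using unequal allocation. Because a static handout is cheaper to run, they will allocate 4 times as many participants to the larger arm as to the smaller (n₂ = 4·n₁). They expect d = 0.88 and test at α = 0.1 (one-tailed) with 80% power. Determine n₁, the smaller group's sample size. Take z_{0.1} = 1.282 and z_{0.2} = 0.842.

n₁ = 8

With allocation ratio k = n₂/n₁ = 4, Var(x̄₁−x̄₂) = σ²(1/n₁ + 1/(k·n₁)) = σ²·(k+1)/(k·n₁).
So n₁ = (1 + 1/k)·((z_{α} + z_β)/d)² = 1.250 × (2.124/0.88)².
n₁ = 1.250 × 5.83 = 7.3.
Round up: n₁ = 8, giving n₂ = 4 × 8 = 32.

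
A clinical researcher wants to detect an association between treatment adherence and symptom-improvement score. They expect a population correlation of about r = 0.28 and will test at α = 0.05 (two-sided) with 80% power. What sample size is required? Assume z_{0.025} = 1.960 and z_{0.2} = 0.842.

Fisher's z: C = ½·ln((1+r)/(1−r)) = ½·ln(1.7778) = 0.2877.
n = ((z_{α/2} + z_β)/C)² + 3.
(1.960 + 0.842) / 0.2877 = 2.802 / 0.2877 = 9.739.
n = 9.739² + 3 = 94.85 + 3 = 97.9.
Round up.

n = 98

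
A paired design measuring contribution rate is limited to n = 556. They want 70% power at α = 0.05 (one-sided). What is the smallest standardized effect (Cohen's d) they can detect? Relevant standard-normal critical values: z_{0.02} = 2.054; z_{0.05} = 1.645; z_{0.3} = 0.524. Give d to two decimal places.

For a single sample (or paired design) of n = 556: d_min = (z_{α} + z_β)/√n.
z-sum = 1.645 + 0.524 = 2.169.
d_min = 2.169 / √556 = 2.169 / 23.580 = 0.092.

d_min ≈ 0.09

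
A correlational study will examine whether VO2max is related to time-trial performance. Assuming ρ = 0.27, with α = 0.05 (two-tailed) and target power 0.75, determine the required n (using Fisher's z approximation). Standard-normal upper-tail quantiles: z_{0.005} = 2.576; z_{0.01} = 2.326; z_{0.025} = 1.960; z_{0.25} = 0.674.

n = 94

Fisher's z: C = ½·ln((1+r)/(1−r)) = ½·ln(1.7397) = 0.2769.
n = ((z_{α/2} + z_β)/C)² + 3.
(1.960 + 0.674) / 0.2769 = 2.634 / 0.2769 = 9.512.
n = 9.512² + 3 = 90.49 + 3 = 93.5.
Round up.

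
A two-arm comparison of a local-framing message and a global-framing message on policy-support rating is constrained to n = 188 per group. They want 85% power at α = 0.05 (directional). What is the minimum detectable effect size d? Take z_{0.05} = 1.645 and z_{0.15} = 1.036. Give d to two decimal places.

For two independent groups of n = 188 each: d_min = (z_{α} + z_β)·√(2/n).
z-sum = 1.645 + 1.036 = 2.681.
d_min = 2.681 × √(2/188) = 2.681 × 0.1031 = 0.277.

d_min ≈ 0.28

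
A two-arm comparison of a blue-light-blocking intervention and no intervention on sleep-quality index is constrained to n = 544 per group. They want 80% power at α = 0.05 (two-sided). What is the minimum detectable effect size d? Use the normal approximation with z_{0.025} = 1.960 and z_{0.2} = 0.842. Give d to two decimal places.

For two independent groups of n = 544 each: d_min = (z_{α/2} + z_β)·√(2/n).
z-sum = 1.960 + 0.842 = 2.802.
d_min = 2.802 × √(2/544) = 2.802 × 0.0606 = 0.170.

d_min ≈ 0.17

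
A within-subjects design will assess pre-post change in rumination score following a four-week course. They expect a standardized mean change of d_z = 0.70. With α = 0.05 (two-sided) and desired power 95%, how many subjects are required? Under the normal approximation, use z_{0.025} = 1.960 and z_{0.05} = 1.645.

n = 27 pairs

For a paired (one-sample on differences) test: n = ((z_{α/2} + z_β) / d)².
z_{α/2} + z_β = 1.960 + 1.645 = 3.605.
n = (3.605 / 0.70)² = 5.150² = 26.52.
Round up.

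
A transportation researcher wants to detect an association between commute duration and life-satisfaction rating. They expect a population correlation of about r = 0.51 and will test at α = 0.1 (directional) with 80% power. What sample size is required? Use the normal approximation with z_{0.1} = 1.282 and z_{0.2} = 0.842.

Fisher's z: C = ½·ln((1+r)/(1−r)) = ½·ln(3.0816) = 0.5627.
n = ((z_{α} + z_β)/C)² + 3.
(1.282 + 0.842) / 0.5627 = 2.124 / 0.5627 = 3.775.
n = 3.775² + 3 = 14.25 + 3 = 17.2.
Round up.

n = 18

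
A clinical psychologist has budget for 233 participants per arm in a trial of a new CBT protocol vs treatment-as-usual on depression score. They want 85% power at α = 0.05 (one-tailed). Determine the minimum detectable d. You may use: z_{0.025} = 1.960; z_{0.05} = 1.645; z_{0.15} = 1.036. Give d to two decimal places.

d_min ≈ 0.25

For two independent groups of n = 233 each: d_min = (z_{α} + z_β)·√(2/n).
z-sum = 1.645 + 1.036 = 2.681.
d_min = 2.681 × √(2/233) = 2.681 × 0.0926 = 0.248.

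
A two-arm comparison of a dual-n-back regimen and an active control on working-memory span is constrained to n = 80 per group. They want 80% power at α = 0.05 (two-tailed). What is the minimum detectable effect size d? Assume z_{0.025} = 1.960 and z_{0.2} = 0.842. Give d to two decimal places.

d_min ≈ 0.44

For two independent groups of n = 80 each: d_min = (z_{α/2} + z_β)·√(2/n).
z-sum = 1.960 + 0.842 = 2.802.
d_min = 2.802 × √(2/80) = 2.802 × 0.1581 = 0.443.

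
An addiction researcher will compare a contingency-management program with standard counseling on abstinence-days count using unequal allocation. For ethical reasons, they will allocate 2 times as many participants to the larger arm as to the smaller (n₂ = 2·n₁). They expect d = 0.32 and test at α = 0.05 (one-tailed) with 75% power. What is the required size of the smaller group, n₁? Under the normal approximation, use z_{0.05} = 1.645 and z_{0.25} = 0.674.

n₁ = 79

With allocation ratio k = n₂/n₁ = 2, Var(x̄₁−x̄₂) = σ²(1/n₁ + 1/(k·n₁)) = σ²·(k+1)/(k·n₁).
So n₁ = (1 + 1/k)·((z_{α} + z_β)/d)² = 1.500 × (2.319/0.32)².
n₁ = 1.500 × 52.52 = 78.8.
Round up: n₁ = 79, giving n₂ = 2 × 79 = 158.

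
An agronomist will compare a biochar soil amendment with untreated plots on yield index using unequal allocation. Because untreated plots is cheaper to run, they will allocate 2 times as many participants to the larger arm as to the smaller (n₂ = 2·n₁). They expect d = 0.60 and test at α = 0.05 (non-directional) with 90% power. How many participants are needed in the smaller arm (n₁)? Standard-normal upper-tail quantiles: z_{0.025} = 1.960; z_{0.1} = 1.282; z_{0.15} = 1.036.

n₁ = 44

With allocation ratio k = n₂/n₁ = 2, Var(x̄₁−x̄₂) = σ²(1/n₁ + 1/(k·n₁)) = σ²·(k+1)/(k·n₁).
So n₁ = (1 + 1/k)·((z_{α/2} + z_β)/d)² = 1.500 × (3.242/0.60)².
n₁ = 1.500 × 29.20 = 43.8.
Round up: n₁ = 44, giving n₂ = 2 × 44 = 88.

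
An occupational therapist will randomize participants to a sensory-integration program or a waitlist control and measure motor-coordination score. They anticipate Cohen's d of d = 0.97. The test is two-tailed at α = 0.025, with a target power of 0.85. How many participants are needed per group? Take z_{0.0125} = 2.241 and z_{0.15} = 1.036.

n = 23 per group

For two independent groups with equal n: n = 2·((z_{α/2} + z_β) / d)².
z_{α/2} + z_β = 2.241 + 1.036 = 3.277.
n = 2 × (3.277 / 0.97)² = 2 × 3.378² = 2 × 11.41 = 22.8.
Round up to the next whole participant.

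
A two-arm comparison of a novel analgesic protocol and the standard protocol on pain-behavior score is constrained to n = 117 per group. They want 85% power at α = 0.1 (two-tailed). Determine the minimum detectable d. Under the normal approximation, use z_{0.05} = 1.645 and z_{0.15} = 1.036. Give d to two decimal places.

d_min ≈ 0.35

For two independent groups of n = 117 each: d_min = (z_{α/2} + z_β)·√(2/n).
z-sum = 1.645 + 1.036 = 2.681.
d_min = 2.681 × √(2/117) = 2.681 × 0.1307 = 0.351.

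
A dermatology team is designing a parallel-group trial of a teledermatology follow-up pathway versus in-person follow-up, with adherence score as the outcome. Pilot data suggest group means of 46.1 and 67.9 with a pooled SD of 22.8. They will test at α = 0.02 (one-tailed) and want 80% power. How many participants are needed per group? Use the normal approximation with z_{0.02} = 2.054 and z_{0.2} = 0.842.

Cohen's d = |M₁ − M₂| / SD_pooled = |46.1 − 67.9| / 22.8 = 21.8 / 22.8 = 0.956.
For two independent groups with equal n: n = 2·((z_{α} + z_β) / d)².
z_{α} + z_β = 2.054 + 0.842 = 2.896.
n = 2 × (2.896 / 0.956)² = 2 × 3.029² = 2 × 9.18 = 18.4.
Round up to the next whole participant.

n = 19 per group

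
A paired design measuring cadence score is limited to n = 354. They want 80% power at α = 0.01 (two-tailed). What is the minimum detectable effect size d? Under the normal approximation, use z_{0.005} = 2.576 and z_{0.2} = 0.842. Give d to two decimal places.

For a single sample (or paired design) of n = 354: d_min = (z_{α/2} + z_β)/√n.
z-sum = 2.576 + 0.842 = 3.418.
d_min = 3.418 / √354 = 3.418 / 18.815 = 0.182.

d_min ≈ 0.18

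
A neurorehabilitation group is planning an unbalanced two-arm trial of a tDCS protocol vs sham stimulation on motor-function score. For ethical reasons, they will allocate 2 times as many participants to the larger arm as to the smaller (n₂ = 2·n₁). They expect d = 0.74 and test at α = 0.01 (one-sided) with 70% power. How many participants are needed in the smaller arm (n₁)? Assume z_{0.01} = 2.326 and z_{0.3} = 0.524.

n₁ = 23

With allocation ratio k = n₂/n₁ = 2, Var(x̄₁−x̄₂) = σ²(1/n₁ + 1/(k·n₁)) = σ²·(k+1)/(k·n₁).
So n₁ = (1 + 1/k)·((z_{α} + z_β)/d)² = 1.500 × (2.850/0.74)².
n₁ = 1.500 × 14.83 = 22.2.
Round up: n₁ = 23, giving n₂ = 2 × 23 = 46.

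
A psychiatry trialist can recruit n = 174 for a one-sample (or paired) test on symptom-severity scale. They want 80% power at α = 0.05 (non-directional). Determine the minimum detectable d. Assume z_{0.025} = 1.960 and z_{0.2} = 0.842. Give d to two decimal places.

For a single sample (or paired design) of n = 174: d_min = (z_{α/2} + z_β)/√n.
z-sum = 1.960 + 0.842 = 2.802.
d_min = 2.802 / √174 = 2.802 / 13.191 = 0.212.

d_min ≈ 0.21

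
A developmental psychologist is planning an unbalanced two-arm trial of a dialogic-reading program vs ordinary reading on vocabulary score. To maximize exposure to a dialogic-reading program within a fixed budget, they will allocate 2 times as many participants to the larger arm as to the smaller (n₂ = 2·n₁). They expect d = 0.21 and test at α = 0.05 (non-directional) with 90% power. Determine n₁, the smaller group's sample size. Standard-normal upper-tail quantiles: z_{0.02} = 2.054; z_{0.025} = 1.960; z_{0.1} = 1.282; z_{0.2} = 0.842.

n₁ = 358

With allocation ratio k = n₂/n₁ = 2, Var(x̄₁−x̄₂) = σ²(1/n₁ + 1/(k·n₁)) = σ²·(k+1)/(k·n₁).
So n₁ = (1 + 1/k)·((z_{α/2} + z_β)/d)² = 1.500 × (3.242/0.21)².
n₁ = 1.500 × 238.33 = 357.5.
Round up: n₁ = 358, giving n₂ = 2 × 358 = 716.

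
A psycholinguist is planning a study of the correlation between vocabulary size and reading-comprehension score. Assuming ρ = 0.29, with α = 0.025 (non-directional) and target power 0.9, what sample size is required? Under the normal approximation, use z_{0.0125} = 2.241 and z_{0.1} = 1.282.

n = 143

Fisher's z: C = ½·ln((1+r)/(1−r)) = ½·ln(1.8169) = 0.2986.
n = ((z_{α/2} + z_β)/C)² + 3.
(2.241 + 1.282) / 0.2986 = 3.523 / 0.2986 = 11.798.
n = 11.798² + 3 = 139.20 + 3 = 142.2.
Round up.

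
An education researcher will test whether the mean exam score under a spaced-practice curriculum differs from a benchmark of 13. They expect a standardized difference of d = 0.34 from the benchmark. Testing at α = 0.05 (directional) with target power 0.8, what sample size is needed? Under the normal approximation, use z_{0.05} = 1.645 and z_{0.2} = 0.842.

For a one-sample test: n = ((z_{α} + z_β) / d)².
z_{α} + z_β = 1.645 + 0.842 = 2.487.
n = (2.487 / 0.34)² = 7.315² = 53.50.
Round up.

n = 54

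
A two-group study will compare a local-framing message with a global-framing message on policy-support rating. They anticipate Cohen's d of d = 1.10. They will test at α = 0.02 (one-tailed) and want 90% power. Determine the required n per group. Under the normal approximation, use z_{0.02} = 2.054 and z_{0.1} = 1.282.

n = 19 per group

For two independent groups with equal n: n = 2·((z_{α} + z_β) / d)².
z_{α} + z_β = 2.054 + 1.282 = 3.336.
n = 2 × (3.336 / 1.10)² = 2 × 3.033² = 2 × 9.20 = 18.4.
Round up to the next whole participant.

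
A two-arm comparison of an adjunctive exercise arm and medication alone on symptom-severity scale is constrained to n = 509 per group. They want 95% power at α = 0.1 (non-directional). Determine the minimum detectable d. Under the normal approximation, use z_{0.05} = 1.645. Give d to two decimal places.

d_min ≈ 0.21

For two independent groups of n = 509 each: d_min = (z_{α/2} + z_β)·√(2/n).
z-sum = 1.645 + 1.645 = 3.290.
d_min = 3.290 × √(2/509) = 3.290 × 0.0627 = 0.206.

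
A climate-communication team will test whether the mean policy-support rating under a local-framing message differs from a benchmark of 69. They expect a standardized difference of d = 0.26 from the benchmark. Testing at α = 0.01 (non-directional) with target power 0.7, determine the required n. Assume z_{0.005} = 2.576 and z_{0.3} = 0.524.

For a one-sample test: n = ((z_{α/2} + z_β) / d)².
z_{α/2} + z_β = 2.576 + 0.524 = 3.100.
n = (3.100 / 0.26)² = 11.923² = 142.16.
Round up.

n = 143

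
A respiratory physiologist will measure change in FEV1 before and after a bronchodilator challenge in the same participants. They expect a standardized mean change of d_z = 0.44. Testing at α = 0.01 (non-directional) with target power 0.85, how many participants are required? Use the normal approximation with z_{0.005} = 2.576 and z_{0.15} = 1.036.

For a paired (one-sample on differences) test: n = ((z_{α/2} + z_β) / d)².
z_{α/2} + z_β = 2.576 + 1.036 = 3.612.
n = (3.612 / 0.44)² = 8.209² = 67.39.
Round up.

n = 68 pairs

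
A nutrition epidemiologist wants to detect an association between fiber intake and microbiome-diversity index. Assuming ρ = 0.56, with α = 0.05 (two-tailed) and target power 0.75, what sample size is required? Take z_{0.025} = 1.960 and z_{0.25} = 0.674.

n = 21

Fisher's z: C = ½·ln((1+r)/(1−r)) = ½·ln(3.5455) = 0.6328.
n = ((z_{α/2} + z_β)/C)² + 3.
(1.960 + 0.674) / 0.6328 = 2.634 / 0.6328 = 4.162.
n = 4.162² + 3 = 17.33 + 3 = 20.3.
Round up.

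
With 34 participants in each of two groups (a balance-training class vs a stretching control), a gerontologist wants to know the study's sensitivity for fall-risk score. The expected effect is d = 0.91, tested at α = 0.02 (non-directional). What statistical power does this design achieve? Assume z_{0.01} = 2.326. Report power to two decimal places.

power ≈ 0.92

For two equal groups, power = Φ(d·√(n/2) − z_{α/2}).
d·√(n/2) = 0.91 × √(34/2) = 0.91 × 4.123 = 3.752.
z_β = 3.752 − 2.326 = 1.426.
Power = Φ(1.426) = 0.923.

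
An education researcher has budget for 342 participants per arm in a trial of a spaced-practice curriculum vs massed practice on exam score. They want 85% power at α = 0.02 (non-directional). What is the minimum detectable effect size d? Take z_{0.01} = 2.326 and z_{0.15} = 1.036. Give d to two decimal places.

d_min ≈ 0.26

For two independent groups of n = 342 each: d_min = (z_{α/2} + z_β)·√(2/n).
z-sum = 2.326 + 1.036 = 3.362.
d_min = 3.362 × √(2/342) = 3.362 × 0.0765 = 0.257.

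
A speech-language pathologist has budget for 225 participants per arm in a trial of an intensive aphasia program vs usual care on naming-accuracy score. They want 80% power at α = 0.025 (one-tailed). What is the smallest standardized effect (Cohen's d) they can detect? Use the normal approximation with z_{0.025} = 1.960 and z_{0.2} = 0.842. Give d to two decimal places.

For two independent groups of n = 225 each: d_min = (z_{α} + z_β)·√(2/n).
z-sum = 1.960 + 0.842 = 2.802.
d_min = 2.802 × √(2/225) = 2.802 × 0.0943 = 0.264.

d_min ≈ 0.26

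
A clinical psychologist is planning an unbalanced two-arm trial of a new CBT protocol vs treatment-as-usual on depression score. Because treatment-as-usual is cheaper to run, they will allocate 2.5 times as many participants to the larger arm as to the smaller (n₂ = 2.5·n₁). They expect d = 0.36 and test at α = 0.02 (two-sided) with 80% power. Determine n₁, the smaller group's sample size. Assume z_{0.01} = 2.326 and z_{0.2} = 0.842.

With allocation ratio k = n₂/n₁ = 2.5, Var(x̄₁−x̄₂) = σ²(1/n₁ + 1/(k·n₁)) = σ²·(k+1)/(k·n₁).
So n₁ = (1 + 1/k)·((z_{α/2} + z_β)/d)² = 1.400 × (3.168/0.36)².
n₁ = 1.400 × 77.44 = 108.4.
Round up: n₁ = 109, giving n₂ = ⌈2.5 × 109⌉ = ⌈272.5⌉ = 273.

n₁ = 109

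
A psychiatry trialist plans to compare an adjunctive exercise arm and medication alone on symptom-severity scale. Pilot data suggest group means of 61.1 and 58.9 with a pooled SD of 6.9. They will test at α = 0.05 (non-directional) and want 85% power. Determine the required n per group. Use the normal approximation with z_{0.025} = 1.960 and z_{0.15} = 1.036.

n = 177 per group

Cohen's d = |M₁ − M₂| / SD_pooled = |61.1 − 58.9| / 6.9 = 2.2 / 6.9 = 0.319.
For two independent groups with equal n: n = 2·((z_{α/2} + z_β) / d)².
z_{α/2} + z_β = 1.960 + 1.036 = 2.996.
n = 2 × (2.996 / 0.319)² = 2 × 9.392² = 2 × 88.21 = 176.4.
Round up to the next whole participant.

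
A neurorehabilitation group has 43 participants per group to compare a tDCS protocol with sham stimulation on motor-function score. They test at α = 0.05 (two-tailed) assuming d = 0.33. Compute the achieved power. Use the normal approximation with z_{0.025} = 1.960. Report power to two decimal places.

power ≈ 0.33

For two equal groups, power = Φ(d·√(n/2) − z_{α/2}).
d·√(n/2) = 0.33 × √(43/2) = 0.33 × 4.637 = 1.530.
z_β = 1.530 − 1.960 = -0.430.
Power = Φ(-0.430) = 0.334.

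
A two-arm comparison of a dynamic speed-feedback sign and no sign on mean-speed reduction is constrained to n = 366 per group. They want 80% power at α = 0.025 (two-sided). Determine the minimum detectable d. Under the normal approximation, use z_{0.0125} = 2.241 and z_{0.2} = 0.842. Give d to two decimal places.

d_min ≈ 0.23

For two independent groups of n = 366 each: d_min = (z_{α/2} + z_β)·√(2/n).
z-sum = 2.241 + 0.842 = 3.083.
d_min = 3.083 × √(2/366) = 3.083 × 0.0739 = 0.228.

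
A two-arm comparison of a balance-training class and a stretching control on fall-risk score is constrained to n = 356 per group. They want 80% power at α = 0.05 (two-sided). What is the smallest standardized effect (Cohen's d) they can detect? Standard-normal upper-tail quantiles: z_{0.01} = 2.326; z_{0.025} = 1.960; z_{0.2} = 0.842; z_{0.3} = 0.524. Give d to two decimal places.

d_min ≈ 0.21

For two independent groups of n = 356 each: d_min = (z_{α/2} + z_β)·√(2/n).
z-sum = 1.960 + 0.842 = 2.802.
d_min = 2.802 × √(2/356) = 2.802 × 0.0750 = 0.210.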